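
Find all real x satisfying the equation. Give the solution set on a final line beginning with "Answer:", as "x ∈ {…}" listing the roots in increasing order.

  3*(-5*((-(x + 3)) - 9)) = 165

Step 1. [3*(-5*((-(x + 3)) - 9)) = 165] 3·(inner) — divide through by 3, so div: -5*((-(x + 3)) - 9) = 55.
Step 2. [-5*((-(x + 3)) - 9) = 55] LHS = -5·(…); ÷-5 both sides, so div: (-(x + 3)) - 9 = -11.
Step 3. [(-(x + 3)) - 9 = -11] the outer -9 inverts by adding 9. So sub: -(x + 3) = -2.
Step 4. [-(x + 3) = -2] LHS negated; negate both sides, so neg: x + 3 = 2.
Step 5. [x + 3 = 2] 3 comes off first (subtract 3) ⇒ sub: x = -1.

Answer: x ∈ {-1}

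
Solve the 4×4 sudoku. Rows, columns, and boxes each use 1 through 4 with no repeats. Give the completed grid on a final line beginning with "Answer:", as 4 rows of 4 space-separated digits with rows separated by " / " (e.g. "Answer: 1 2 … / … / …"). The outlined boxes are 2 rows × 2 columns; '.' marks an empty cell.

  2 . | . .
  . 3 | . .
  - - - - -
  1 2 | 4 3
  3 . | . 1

Step 1. [r2c1∈{4}] r2c1 has the single candidate 4 ⇒ r2c1=4.
Step 2. [r2c3∈{1,2}] 1 has one home in row 2: r2c3 ⇒ r2c3=1.
Step 3. [r4c2∈{4}] nothing but 4 survives at r4c2 ⇒ r4c2=4.
Step 4. [r1c2∈{1}] r1c2 is down to just 1, so r1c2=1.
Step 5. [r4c3∈{2}] r4c3 has the single candidate 2. So r4c3=2.
Step 6. [r1c3∈{3}] nothing but 3 survives at r1c3, so r1c3=3.
Step 7. [r2c4∈{2}] r2c4 is down to just 2, so r2c4=2.
Step 8. [r1c4∈{4}] r1c4 is down to just 4. So r1c4=4.

Answer: 2 1 3 4 / 4 3 1 2 / 1 2 4 3 / 3 4 2 1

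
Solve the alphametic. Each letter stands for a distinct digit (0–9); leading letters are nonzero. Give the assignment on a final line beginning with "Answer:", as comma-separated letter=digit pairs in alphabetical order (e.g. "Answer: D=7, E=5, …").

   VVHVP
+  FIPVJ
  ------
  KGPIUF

Step 1. [col 1: P + J ≡ F (mod 10)] no forcing yet in column 1 (carry-in 0); J=2 is free and consistent — try it. So J=2.
Step 2. [col 1: P + J ≡ F (mod 10)] several values work for F in column 1 (P + J ≡ F (mod 10), carry-in 0); try F=5, so F=5.
Step 3. [K] the sum has 6 digits but both addends have 5; that extra leading digit K is the final carry, namely 1. So K=1.
Step 4. [col 1: P + J ≡ F (mod 10)] column 1 reads P+J+carry(0)=F with J=2, F=5; with digits 1,2,5 already taken and all letters distinct, the only value for P is 3. So P=3.
Step 5. [col 2: V + V ≡ U (mod 10)] several values work for U in column 2 (V + V ≡ U (mod 10), carry-in 0); try U=8, so U=8.
Step 6. [col 2: V + V ≡ U (mod 10)] V=4 is one option consistent with column 2 (V + V ≡ U (mod 10), carry-in 0) — take it ⇒ V=4.
Step 7. [col 3: H + P ≡ I (mod 10)] no forcing yet in column 3 (carry-in 0); I=9 is free and consistent — try it, so I=9.
Step 8. [col 3: H + P ≡ I (mod 10)] in column 3 we have H+P≡I with carry-in 0; given P=3, I=9 and digits 1,2,3,4,5,8,9 already taken and all letters distinct, that pins H to 6, so H=6.
Step 9. [col 5: V + F ≡ G (mod 10)] from column 5 (V=4, F=5, carry-in 1, digits 1,2,3,4,5,6,8,9 already taken and all letters distinct): G must equal 0 ⇒ G=0.

Answer: F=5, G=0, H=6, I=9, J=2, K=1, P=3, U=8, V=4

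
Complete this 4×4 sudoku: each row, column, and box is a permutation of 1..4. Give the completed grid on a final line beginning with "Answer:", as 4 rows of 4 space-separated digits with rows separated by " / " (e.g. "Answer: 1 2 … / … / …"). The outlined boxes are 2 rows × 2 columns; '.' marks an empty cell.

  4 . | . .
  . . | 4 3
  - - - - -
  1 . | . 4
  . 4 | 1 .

Step 1. [r1c3∈{2}] r1c3 has the single candidate 2 ⇒ r1c3=2.
Step 2. [r3c2∈{2,3}] in row 3, 2 fits only at r3c2. So r3c2=2.
Step 3. [r1c2∈{1,3}] in row 1, 3 fits only at r1c2, so r1c2=3.
Step 4. [r3c3∈{3}] r3c3 is down to just 3 ⇒ r3c3=3.
Step 5. [r2c2∈{1}] r2c2 is down to just 1, so r2c2=1.
Step 6. [r4c4∈{2}] r4c4 has the single candidate 2. So r4c4=2.
Step 7. [r4c1∈{3}] r4c1's peers cover all but 3 ⇒ r4c1=3.
Step 8. [r1c4∈{1}] r1c4 is down to just 1 ⇒ r1c4=1.
Step 9. [r2c1∈{2}] r2c1 is down to just 2 ⇒ r2c1=2.

Answer: 4 3 2 1 / 2 1 4 3 / 1 2 3 4 / 3 4 1 2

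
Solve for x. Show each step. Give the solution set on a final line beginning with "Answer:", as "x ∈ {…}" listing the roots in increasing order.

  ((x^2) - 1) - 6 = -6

Step 1. [((x^2) - 1) - 6 = -6] the outer -6 inverts by adding 6, so sub: (x^2) - 1 = 0.
Step 2. [(x^2) - 1 = 0] 1 comes off first (add 1), so sub: x^2 = 1.
Step 3. [x^2 = 1] √ both sides: 1 ≥ 0 gives two branches. So sqrt: x = 1 or -1.

Answer: x ∈ {-1, 1}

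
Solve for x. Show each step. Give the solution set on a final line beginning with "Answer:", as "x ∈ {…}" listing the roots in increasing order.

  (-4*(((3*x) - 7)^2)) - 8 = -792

Step 1. [(-4*(((3*x) - 7)^2)) - 8 = -792] common factor -4 (LHS and -792) — divide through. So factor: (((3*x) - 7)^2) + 2 = 198.
Step 2. [(((3*x) - 7)^2) + 2 = 198] subtract 2: x sits inside (… + 2), so sub: ((3*x) - 7)^2 = 196.
Step 3. [((3*x) - 7)^2 = 196] LHS squared, RHS 196 ≥ 0: apply √ (±). So sqrt: (3*x) - 7 = 14 or -14.
Step 4. [(3*x) - 7 = 14 or -14] peel the -7: add 7 from each side ⇒ sub: 3*x = 21 or -7.
Step 5. [3*x = 21 or -7] 3 out front; divide by 3. So div: x = 7 or -7/3.

Answer: x ∈ {-7/3, 7}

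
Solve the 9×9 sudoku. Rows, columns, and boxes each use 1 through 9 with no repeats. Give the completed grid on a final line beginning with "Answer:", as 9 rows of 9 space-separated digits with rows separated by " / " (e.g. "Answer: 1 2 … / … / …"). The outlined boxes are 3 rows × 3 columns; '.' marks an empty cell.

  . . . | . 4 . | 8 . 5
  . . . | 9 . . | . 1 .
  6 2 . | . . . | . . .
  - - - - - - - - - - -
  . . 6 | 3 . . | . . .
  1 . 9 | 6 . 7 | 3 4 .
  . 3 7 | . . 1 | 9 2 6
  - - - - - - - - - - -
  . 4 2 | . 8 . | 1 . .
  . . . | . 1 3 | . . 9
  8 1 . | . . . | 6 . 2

Step 1. [r8c3∈{5}] r8c3 has the single candidate 5, so r8c3=5.
Step 2. [r6c5∈{5}] r6c5 has the single candidate 5, so r6c5=5.
Step 3. [r8c1∈{7}] only 7 remains possible at r8c1, so r8c1=7.
Step 4. [r2c5∈{2,3,6,7}] 6 has one home in col 5: r2c5, so r2c5=6.
Step 5. [r9c3∈{3}] r9c3's peers cover all but 3 ⇒ r9c3=3.
Step 6. [r4c1∈{2,4,5}] r4c1 is the only open cell in col 1 admitting 2, so r4c1=2.
Step 7. [r2c1∈{3,4,5}] in col 1, 5 fits only at r2c1. So r2c1=5.
Step 8. [r2c9∈{3,4,7}] in row 2, 3 fits only at r2c9 ⇒ r2c9=3.
Step 9. [r7c9∈{7}] r7c9's peers cover all but 7 ⇒ r7c9=7.
Step 10. [r7c4∈{5}] r7c4's peers cover all but 5, so r7c4=5.
Step 11. [r4c6∈{4,8,9}] r4c6 is the only open cell in row 4 admitting 4. So r4c6=4.
Step 12. [r1c2∈{7,9}] r1c2 is the only open cell in col 2 admitting 9, so r1c2=9.
Step 13. [r8c7∈{4}] only 4 remains possible at r8c7 ⇒ r8c7=4.
Step 14. [r3c7∈{7}] r3c7's peers cover all but 7 ⇒ r3c7=7.
Step 15. [r1c4∈{1,2,7}] 7 has one home in row 1: r1c4. So r1c4=7.
Step 16. [r5c9∈{8}] r5c9's peers cover all but 8, so r5c9=8.
Step 17. [r3c4∈{1,8}] in col 4, 1 fits only at r3c4, so r3c4=1.
Step 18. [r2c3∈{4,8}] 4 has one home in row 2: r2c3. So r2c3=4.
Step 19. [r3c3∈{8}] r3c3 is down to just 8. So r3c3=8.
Step 20. [r9c6∈{9}] r9c6's peers cover all but 9. So r9c6=9.
Step 21. [r4c7∈{5}] nothing but 5 survives at r4c7. So r4c7=5.
Step 22. [r2c7∈{2}] r2c7 is down to just 2 ⇒ r2c7=2.
Step 23. [r1c8∈{6}] r1c8's peers cover all but 6. So r1c8=6.
Step 24. [r3c6∈{5}] r3c6 has the single candidate 5. So r3c6=5.
Step 25. [r9c5∈{7}] nothing but 7 survives at r9c5, so r9c5=7.
Step 26. [r2c2∈{7}] nothing but 7 survives at r2c2 ⇒ r2c2=7.
Step 27. [r8c2∈{6}] only 6 remains possible at r8c2, so r8c2=6.
Step 28. [r7c8∈{3}] r7c8 has the single candidate 3 ⇒ r7c8=3.
Step 29. [r1c1∈{3}] r1c1 is down to just 3. So r1c1=3.
Step 30. [r9c8∈{5}] r9c8's peers cover all but 5. So r9c8=5.
Step 31. [r3c5∈{3}] nothing but 3 survives at r3c5. So r3c5=3.
Step 32. [r4c2∈{8}] r4c2's peers cover all but 8 ⇒ r4c2=8.
Step 33. [r3c8∈{9}] nothing but 9 survives at r3c8, so r3c8=9.
Step 34. [r5c5∈{2}] only 2 remains possible at r5c5 ⇒ r5c5=2.
Step 35. [r1c3∈{1}] r1c3's peers cover all but 1. So r1c3=1.
Step 36. [r6c4∈{8}] only 8 remains possible at r6c4 ⇒ r6c4=8.
Step 37. [r2c6∈{8}] r2c6 is down to just 8 ⇒ r2c6=8.
Step 38. [r1c6∈{2}] r1c6's peers cover all but 2, so r1c6=2.
Step 39. [r6c1∈{4}] only 4 remains possible at r6c1, so r6c1=4.
Step 40. [r4c5∈{9}] only 9 remains possible at r4c5, so r4c5=9.
Step 41. [r8c8∈{8}] nothing but 8 survives at r8c8. So r8c8=8.
Step 42. [r4c9∈{1}] only 1 remains possible at r4c9, so r4c9=1.
Step 43. [r4c8∈{7}] nothing but 7 survives at r4c8 ⇒ r4c8=7.
Step 44. [r7c6∈{6}] r7c6's peers cover all but 6 ⇒ r7c6=6.
Step 45. [r7c1∈{9}] nothing but 9 survives at r7c1, so r7c1=9.
Step 46. [r8c4∈{2}] r8c4's peers cover all but 2. So r8c4=2.
Step 47. [r3c9∈{4}] r3c9 is down to just 4. So r3c9=4.
Step 48. [r5c2∈{5}] only 5 remains possible at r5c2. So r5c2=5.
Step 49. [r9c4∈{4}] nothing but 4 survives at r9c4 ⇒ r9c4=4.

Answer: 3 9 1 7 4 2 8 6 5 / 5 7 4 9 6 8 2 1 3 / 6 2 8 1 3 5 7 9 4 / 2 8 6 3 9 4 5 7 1 / 1 5 9 6 2 7 3 4 8 / 4 3 7 8 5 1 9 2 6 / 9 4 2 5 8 6 1 3 7 / 7 6 5 2 1 3 4 8 9 / 8 1 3 4 7 9 6 5 2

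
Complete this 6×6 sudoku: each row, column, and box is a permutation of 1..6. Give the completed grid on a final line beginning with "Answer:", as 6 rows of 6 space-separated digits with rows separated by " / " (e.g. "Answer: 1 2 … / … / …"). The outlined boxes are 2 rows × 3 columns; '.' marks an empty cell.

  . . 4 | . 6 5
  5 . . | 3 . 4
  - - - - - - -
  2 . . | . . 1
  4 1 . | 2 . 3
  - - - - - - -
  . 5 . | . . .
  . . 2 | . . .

Step 1. [r3c4∈{4,5,6}] in box 4, 6 fits only at r3c4 ⇒ r3c4=6.
Step 2. [r6c2∈{3,4,6}] col 2 places 4 nowhere but r6c2 ⇒ r6c2=4.
Step 3. [r1c4∈{1}] nothing but 1 survives at r1c4, so r1c4=1.
Step 4. [r4c5∈{5}] r4c5's peers cover all but 5, so r4c5=5.
Step 5. [r1c1∈{3}] only 3 remains possible at r1c1. So r1c1=3.
Step 6. [r5c3∈{1,3,6}] across box 5, 3 lands solely at r5c3, so r5c3=3.
Step 7. [r2c5∈{2}] nothing but 2 survives at r2c5. So r2c5=2.
Step 8. [r6c6∈{6}] r6c6's peers cover all but 6, so r6c6=6.
Step 9. [r6c1∈{1}] r6c1 has the single candidate 1 ⇒ r6c1=1.
Step 10. [r4c3∈{6}] r4c3 is down to just 6, so r4c3=6.
Step 11. [r5c4∈{4}] r5c4 has the single candidate 4, so r5c4=4.
Step 12. [r5c1∈{6}] r5c1 has the single candidate 6. So r5c1=6.
Step 13. [r5c6∈{2}] r5c6 has the single candidate 2 ⇒ r5c6=2.
Step 14. [r6c5∈{3}] nothing but 3 survives at r6c5, so r6c5=3.
Step 15. [r2c3∈{1}] nothing but 1 survives at r2c3 ⇒ r2c3=1.
Step 16. [r3c5∈{4}] only 4 remains possible at r3c5, so r3c5=4.
Step 17. [r3c2∈{3}] only 3 remains possible at r3c2. So r3c2=3.
Step 18. [r5c5∈{1}] nothing but 1 survives at r5c5. So r5c5=1.
Step 19. [r2c2∈{6}] only 6 remains possible at r2c2, so r2c2=6.
Step 20. [r6c4∈{5}] r6c4's peers cover all but 5 ⇒ r6c4=5.
Step 21. [r1c2∈{2}] nothing but 2 survives at r1c2. So r1c2=2.
Step 22. [r3c3∈{5}] r3c3's peers cover all but 5 ⇒ r3c3=5.

Answer: 3 2 4 1 6 5 / 5 6 1 3 2 4 / 2 3 5 6 4 1 / 4 1 6 2 5 3 / 6 5 3 4 1 2 / 1 4 2 5 3 6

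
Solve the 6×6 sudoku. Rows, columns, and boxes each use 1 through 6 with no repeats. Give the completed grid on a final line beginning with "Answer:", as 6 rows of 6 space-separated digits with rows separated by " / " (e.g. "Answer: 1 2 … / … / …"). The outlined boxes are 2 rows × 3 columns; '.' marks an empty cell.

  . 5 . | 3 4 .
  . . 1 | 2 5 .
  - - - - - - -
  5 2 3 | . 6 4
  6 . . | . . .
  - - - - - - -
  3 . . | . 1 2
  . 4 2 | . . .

Step 1. [r2c6∈{6}] nothing but 6 survives at r2c6, so r2c6=6.
Step 2. [r3c4∈{1}] r3c4 has the single candidate 1 ⇒ r3c4=1.
Step 3. [r4c4∈{5}] r4c4 has the single candidate 5, so r4c4=5.
Step 4. [r4c6∈{3}] nothing but 3 survives at r4c6, so r4c6=3.
Step 5. [r5c2∈{6}] r5c2 has the single candidate 6. So r5c2=6.
Step 6. [r1c3∈{6}] only 6 remains possible at r1c3. So r1c3=6.
Step 7. [r6c4∈{6}] only 6 remains possible at r6c4, so r6c4=6.
Step 8. [r1c6∈{1}] r1c6's peers cover all but 1. So r1c6=1.
Step 9. [r2c2∈{3}] only 3 remains possible at r2c2 ⇒ r2c2=3.
Step 10. [r4c3∈{4}] only 4 remains possible at r4c3, so r4c3=4.
Step 11. [r2c1∈{4}] r2c1 is down to just 4, so r2c1=4.
Step 12. [r5c4∈{4}] only 4 remains possible at r5c4. So r5c4=4.
Step 13. [r4c5∈{2}] r4c5 is down to just 2. So r4c5=2.
Step 14. [r6c5∈{3}] nothing but 3 survives at r6c5 ⇒ r6c5=3.
Step 15. [r4c2∈{1}] only 1 remains possible at r4c2. So r4c2=1.
Step 16. [r6c6∈{5}] r6c6's peers cover all but 5. So r6c6=5.
Step 17. [r5c3∈{5}] r5c3 is down to just 5. So r5c3=5.
Step 18. [r1c1∈{2}] only 2 remains possible at r1c1, so r1c1=2.
Step 19. [r6c1∈{1}] nothing but 1 survives at r6c1. So r6c1=1.

Answer: 2 5 6 3 4 1 / 4 3 1 2 5 6 / 5 2 3 1 6 4 / 6 1 4 5 2 3 / 3 6 5 4 1 2 / 1 4 2 6 3 5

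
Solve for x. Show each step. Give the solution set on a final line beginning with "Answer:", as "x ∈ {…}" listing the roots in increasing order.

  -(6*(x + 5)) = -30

Step 1. [-(6*(x + 5)) = -30] leading − — multiply by −1. So neg: 6*(x + 5) = 30.
Step 2. [6*(x + 5) = 30] LHS = 6·(…); ÷6 both sides. So div: x + 5 = 5.
Step 3. [x + 5 = 5] 5 comes off first (subtract 5) ⇒ sub: x = 0.

Answer: x ∈ {0}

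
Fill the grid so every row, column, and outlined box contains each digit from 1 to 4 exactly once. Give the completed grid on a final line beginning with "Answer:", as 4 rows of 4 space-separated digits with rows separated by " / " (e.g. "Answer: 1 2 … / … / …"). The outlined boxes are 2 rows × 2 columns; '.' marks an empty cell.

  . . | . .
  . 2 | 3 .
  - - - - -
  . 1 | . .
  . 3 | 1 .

Step 1. [r1c2∈{4}] r1c2 is down to just 4, so r1c2=4.
Step 2. [r3c3∈{2,4}] col 3 places 4 nowhere but r3c3 ⇒ r3c3=4.
Step 3. [r4c4∈{2}] r4c4 is down to just 2. So r4c4=2.
Step 4. [r1c4∈{1}] only 1 remains possible at r1c4 ⇒ r1c4=1.
Step 5. [r3c4∈{3}] r3c4's peers cover all but 3, so r3c4=3.
Step 6. [r2c4∈{4}] nothing but 4 survives at r2c4 ⇒ r2c4=4.
Step 7. [r4c1∈{4}] only 4 remains possible at r4c1, so r4c1=4.
Step 8. [r2c1∈{1}] nothing but 1 survives at r2c1, so r2c1=1.
Step 9. [r1c3∈{2}] r1c3's peers cover all but 2 ⇒ r1c3=2.
Step 10. [r3c1∈{2}] nothing but 2 survives at r3c1 ⇒ r3c1=2.
Step 11. [r1c1∈{3}] nothing but 3 survives at r1c1, so r1c1=3.

Answer: 3 4 2 1 / 1 2 3 4 / 2 1 4 3 / 4 3 1 2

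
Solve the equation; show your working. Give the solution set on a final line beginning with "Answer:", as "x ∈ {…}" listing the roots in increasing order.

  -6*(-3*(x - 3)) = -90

Step 1. [-6*(-3*(x - 3)) = -90] -6·(inner) — divide through by -6 ⇒ div: -3*(x - 3) = 15.
Step 2. [-3*(x - 3) = 15] -3 out front; divide by -3 ⇒ div: x - 3 = -5.
Step 3. [x - 3 = -5] -3 is outermost — add 3 both sides. So sub: x = -2.

Answer: x ∈ {-2}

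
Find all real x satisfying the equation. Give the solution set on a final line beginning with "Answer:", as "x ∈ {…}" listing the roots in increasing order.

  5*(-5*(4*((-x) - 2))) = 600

Step 1. [5*(-5*(4*((-x) - 2))) = 600] 5 out front; divide by 5, so div: -5*(4*((-x) - 2)) = 120.
Step 2. [-5*(4*((-x) - 2)) = 120] leading coefficient -5: divide by -5 ⇒ div: 4*((-x) - 2) = -24.
Step 3. [4*((-x) - 2) = -24] leading coefficient 4: divide by 4. So div: (-x) - 2 = -6.
Step 4. [(-x) - 2 = -6] -2 is outermost — add 2 both sides ⇒ sub: -x = -4.
Step 5. [-x = -4] flip signs both sides. So neg: x = 4.

Answer: x ∈ {4}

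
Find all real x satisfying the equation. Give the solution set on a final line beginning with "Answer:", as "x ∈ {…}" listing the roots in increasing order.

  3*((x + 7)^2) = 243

Step 1. [3*((x + 7)^2) = 243] 3 out front; divide by 3 ⇒ div: (x + 7)^2 = 81.
Step 2. [(x + 7)^2 = 81] √ both sides: 81 ≥ 0 gives two branches, so sqrt: x + 7 = 9 or -9.
Step 3. [x + 7 = 9 or -9] peel the +7: subtract 7 from each side. So sub: x = 2 or -16.

Answer: x ∈ {-16, 2}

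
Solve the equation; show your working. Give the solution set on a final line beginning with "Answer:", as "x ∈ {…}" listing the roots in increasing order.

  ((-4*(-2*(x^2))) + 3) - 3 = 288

Step 1. [((-4*(-2*(x^2))) + 3) - 3 = 288] 3 comes off first (add 3), so sub: (-4*(-2*(x^2))) + 3 = 291.
Step 2. [(-4*(-2*(x^2))) + 3 = 291] +3 is outermost — subtract 3 both sides ⇒ sub: -4*(-2*(x^2)) = 288.
Step 3. [-4*(-2*(x^2)) = 288] -4·(inner) — divide through by -4. So div: -2*(x^2) = -72.
Step 4. [-2*(x^2) = -72] divide by the outer -2, so div: x^2 = 36.
Step 5. [x^2 = 36] 36 ≥ 0, LHS is (·)² — take ±√. So sqrt: x = 6 or -6.

Answer: x ∈ {-6, 6}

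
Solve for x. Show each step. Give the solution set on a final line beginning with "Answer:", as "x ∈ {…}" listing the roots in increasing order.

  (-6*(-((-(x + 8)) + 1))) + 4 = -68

Step 1. [(-6*(-((-(x + 8)) + 1))) + 4 = -68] subtract 4: x sits inside (… + 4) ⇒ sub: -6*(-((-(x + 8)) + 1)) = -72.
Step 2. [-6*(-((-(x + 8)) + 1)) = -72] leading coefficient -6: divide by -6 ⇒ div: -((-(x + 8)) + 1) = 12.
Step 3. [-((-(x + 8)) + 1) = 12] leading − — multiply by −1 ⇒ neg: (-(x + 8)) + 1 = -12.
Step 4. [(-(x + 8)) + 1 = -12] the outer +1 inverts by subtracting 1. So sub: -(x + 8) = -13.
Step 5. [-(x + 8) = -13] LHS negated; negate both sides, so neg: x + 8 = 13.
Step 6. [x + 8 = 13] +8 is outermost — subtract 8 both sides, so sub: x = 5.

Answer: x ∈ {5}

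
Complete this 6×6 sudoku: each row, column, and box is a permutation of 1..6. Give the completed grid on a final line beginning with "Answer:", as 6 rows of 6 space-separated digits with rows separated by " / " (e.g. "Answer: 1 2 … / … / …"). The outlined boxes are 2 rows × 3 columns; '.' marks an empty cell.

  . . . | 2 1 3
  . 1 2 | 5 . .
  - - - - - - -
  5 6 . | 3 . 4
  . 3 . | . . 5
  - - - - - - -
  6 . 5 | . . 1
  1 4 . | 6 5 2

Step 1. [r1c1∈{4}] r1c1's peers cover all but 4. So r1c1=4.
Step 2. [r2c5∈{4,6}] across row 2, 4 lands solely at r2c5, so r2c5=4.
Step 3. [r3c3∈{1}] only 1 remains possible at r3c3, so r3c3=1.
Step 4. [r4c5∈{2,6}] 6 has one home in row 4: r4c5. So r4c5=6.
Step 5. [r5c2∈{2}] r5c2's peers cover all but 2. So r5c2=2.
Step 6. [r2c1∈{3}] nothing but 3 survives at r2c1 ⇒ r2c1=3.
Step 7. [r1c3∈{6}] r1c3's peers cover all but 6 ⇒ r1c3=6.
Step 8. [r4c1∈{2}] r4c1's peers cover all but 2. So r4c1=2.
Step 9. [r5c4∈{4}] nothing but 4 survives at r5c4, so r5c4=4.
Step 10. [r4c3∈{4}] r4c3 is down to just 4, so r4c3=4.
Step 11. [r2c6∈{6}] nothing but 6 survives at r2c6. So r2c6=6.
Step 12. [r5c5∈{3}] r5c5 is down to just 3, so r5c5=3.
Step 13. [r3c5∈{2}] r3c5 is down to just 2 ⇒ r3c5=2.
Step 14. [r4c4∈{1}] r4c4 is down to just 1. So r4c4=1.
Step 15. [r6c3∈{3}] r6c3's peers cover all but 3 ⇒ r6c3=3.
Step 16. [r1c2∈{5}] r1c2 is down to just 5 ⇒ r1c2=5.

Answer: 4 5 6 2 1 3 / 3 1 2 5 4 6 / 5 6 1 3 2 4 / 2 3 4 1 6 5 / 6 2 5 4 3 1 / 1 4 3 6 5 2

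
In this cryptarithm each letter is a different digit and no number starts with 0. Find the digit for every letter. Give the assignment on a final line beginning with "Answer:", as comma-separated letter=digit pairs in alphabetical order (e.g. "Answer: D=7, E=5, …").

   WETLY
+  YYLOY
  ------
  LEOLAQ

Step 1. [col 1: Y + Y ≡ Q (mod 10)] no forcing yet in column 1 (carry-in 0); Y=7 is free and consistent — try it, so Y=7.
Step 2. [L] adding two 5-digit numbers gives at most 5+1 digits, and here it does — L is that final carry and must be 1. So L=1.
Step 3. [col 1: Y + Y ≡ Q (mod 10)] from column 1 (Y=7, carry-in 0, digits 1,7 already taken and all letters distinct): Q must equal 4, so Q=4.
Step 4. [col 2: L + O ≡ A (mod 10)] column 2 (L + O ≡ A (mod 10), carry-in 1) doesn't pin O yet; pick O=3 and continue ⇒ O=3.
Step 5. [col 2: L + O ≡ A (mod 10)] column 2 reads L+O+carry(1)=A with L=1, O=3; with digits 1,3,4,7 already taken and all letters distinct, the only value for A is 5 ⇒ A=5.
Step 6. [col 3: T + L ≡ L (mod 10)] from column 3 (L=1, carry-in 0, digits 1,3,4,5,7 already taken and all letters distinct): T must equal 0, so T=0.
Step 7. [col 4: E + Y ≡ O (mod 10)] column 4 reads E+Y+carry(0)=O with Y=7, O=3; with digits 0,1,3,4,5,7 already taken and all letters distinct, the only value for E is 6, so E=6.
Step 8. [col 5: W + Y ≡ E (mod 10)] in column 5 we have W+Y≡E with carry-in 1; given Y=7, E=6 and digits 0,1,3,4,5,6,7 already taken and all letters distinct, that pins W to 8 ⇒ W=8.

Answer: A=5, E=6, L=1, O=3, Q=4, T=0, W=8, Y=7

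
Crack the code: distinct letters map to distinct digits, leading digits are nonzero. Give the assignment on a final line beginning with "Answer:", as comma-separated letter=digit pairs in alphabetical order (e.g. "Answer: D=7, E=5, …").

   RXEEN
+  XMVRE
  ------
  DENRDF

Step 1. [col 1: N + E ≡ F (mod 10)] no forcing yet in column 1 (carry-in 0); E=5 is free and consistent — try it ⇒ E=5.
Step 2. [col 1: N + E ≡ F (mod 10)] column 1 (N + E ≡ F (mod 10), carry-in 0) doesn't pin F yet; pick F=7 and continue. So F=7.
Step 3. [col 1: N + E ≡ F (mod 10)] column 1 reads N+E+carry(0)=F with E=5, F=7; with digits 5,7 already taken and all letters distinct, the only value for N is 2 ⇒ N=2.
Step 4. [col 2: E + R ≡ D (mod 10)] R=6 is one option consistent with column 2 (E + R ≡ D (mod 10), carry-in 0) — take it ⇒ R=6.
Step 5. [col 2: E + R ≡ D (mod 10)] in column 2 we have E+R≡D with carry-in 0; given E=5, R=6 and digits 2,5,6,7 already taken and all letters distinct, that pins D to 1 ⇒ D=1.
Step 6. [col 3: E + V ≡ R (mod 10)] column 3: given E=5, R=6, carry-in 1, and digits 1,2,5,6,7 already taken and all letters distinct, E+V≡R (mod 10) forces V=0. So V=0.
Step 7. [col 4: X + M ≡ N (mod 10)] M=4 is one option consistent with column 4 (X + M ≡ N (mod 10), carry-in 0) — take it, so M=4.
Step 8. [col 4: X + M ≡ N (mod 10)] in column 4 we have X+M≡N with carry-in 0; given M=4, N=2 and digits 0,1,2,4,5,6,7 already taken and all letters distinct, that pins X to 8 ⇒ X=8.

Answer: D=1, E=5, F=7, M=4, N=2, R=6, V=0, X=8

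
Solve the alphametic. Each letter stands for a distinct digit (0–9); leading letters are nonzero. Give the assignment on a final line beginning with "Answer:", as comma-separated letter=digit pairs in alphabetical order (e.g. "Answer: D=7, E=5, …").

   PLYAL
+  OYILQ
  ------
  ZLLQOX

Step 1. [col 1: L + Q ≡ X (mod 10)] no forcing yet in column 1 (carry-in 0); Q=6 is free and consistent — try it, so Q=6.
Step 2. [col 1: L + Q ≡ X (mod 10)] X=0 is one option consistent with column 1 (L + Q ≡ X (mod 10), carry-in 0) — take it ⇒ X=0.
Step 3. [col 1: L + Q ≡ X (mod 10)] column 1: given Q=6, X=0, carry-in 0, and digits 0,6 already taken and all letters distinct, L+Q≡X (mod 10) forces L=4. So L=4.
Step 4. [Z] the sum has 6 digits but both addends have 5; that extra leading digit Z is the final carry, namely 1 ⇒ Z=1.
Step 5. [col 2: A + L ≡ O (mod 10)] A=3 is one option consistent with column 2 (A + L ≡ O (mod 10), carry-in 1) — take it, so A=3.
Step 6. [col 2: A + L ≡ O (mod 10)] column 2 reads A+L+carry(1)=O with A=3, L=4; with digits 0,1,3,4,6 already taken and all letters distinct, the only value for O is 8, so O=8.
Step 7. [col 3: Y + I ≡ Q (mod 10)] column 3 (Y + I ≡ Q (mod 10), carry-in 0) doesn't pin I yet; pick I=7 and continue ⇒ I=7.
Step 8. [col 3: Y + I ≡ Q (mod 10)] in column 3 we have Y+I≡Q with carry-in 0; given I=7, Q=6 and digits 0,1,3,4,6,7,8 already taken and all letters distinct, that pins Y to 9 ⇒ Y=9.
Step 9. [col 5: P + O ≡ L (mod 10)] from column 5 (O=8, L=4, carry-in 1, digits 0,1,3,4,6,7,8,9 already taken and all letters distinct): P must equal 5. So P=5.

Answer: A=3, I=7, L=4, O=8, P=5, Q=6, X=0, Y=9, Z=1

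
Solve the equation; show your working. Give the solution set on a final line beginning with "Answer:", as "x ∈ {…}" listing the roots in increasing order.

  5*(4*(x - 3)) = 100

Step 1. [5*(4*(x - 3)) = 100] leading coefficient 5: divide by 5 ⇒ div: 4*(x - 3) = 20.
Step 2. [4*(x - 3) = 20] LHS = 4·(…); ÷4 both sides, so div: x - 3 = 5.
Step 3. [x - 3 = 5] the outer -3 inverts by adding 3. So sub: x = 8.

Answer: x ∈ {8}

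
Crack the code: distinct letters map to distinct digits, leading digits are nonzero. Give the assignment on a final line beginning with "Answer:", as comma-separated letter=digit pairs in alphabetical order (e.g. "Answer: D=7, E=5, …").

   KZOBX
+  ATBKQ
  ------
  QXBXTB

Step 1. [col 1: X + Q ≡ B (mod 10)] several values work for X in column 1 (X + Q ≡ B (mod 10), carry-in 0); try X=2 ⇒ X=2.
Step 2. [col 1: X + Q ≡ B (mod 10)] no forcing yet in column 1 (carry-in 0); Q=1 is free and consistent — try it. So Q=1.
Step 3. [col 1: X + Q ≡ B (mod 10)] column 1 reads X+Q+carry(0)=B with X=2, Q=1; with digits 1,2 already taken and all letters distinct, the only value for B is 3. So B=3.
Step 4. [col 2: B + K ≡ T (mod 10)] no forcing yet in column 2 (carry-in 0); T=8 is free and consistent — try it. So T=8.
Step 5. [col 2: B + K ≡ T (mod 10)] column 2: given B=3, T=8, carry-in 0, and digits 1,2,3,8 already taken and all letters distinct, B+K≡T (mod 10) forces K=5 ⇒ K=5.
Step 6. [col 3: O + B ≡ X (mod 10)] column 3 reads O+B+carry(0)=X with B=3, X=2; with digits 1,2,3,5,8 already taken and all letters distinct, the only value for O is 9, so O=9.
Step 7. [col 4: Z + T ≡ B (mod 10)] column 4: given T=8, B=3, carry-in 1, and digits 1,2,3,5,8,9 already taken and all letters distinct, Z+T≡B (mod 10) forces Z=4, so Z=4.
Step 8. [col 5: K + A ≡ X (mod 10)] in column 5 we have K+A≡X with carry-in 1; given K=5, X=2 and digits 1,2,3,4,5,8,9 already taken and all letters distinct, that pins A to 6 ⇒ A=6.

Answer: A=6, B=3, K=5, O=9, Q=1, T=8, X=2, Z=4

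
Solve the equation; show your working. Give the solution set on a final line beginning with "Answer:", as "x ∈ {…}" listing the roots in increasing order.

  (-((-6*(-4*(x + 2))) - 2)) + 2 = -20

Step 1. [(-((-6*(-4*(x + 2))) - 2)) + 2 = -20] subtract 2: x sits inside (… + 2), so sub: -((-6*(-4*(x + 2))) - 2) = -22.
Step 2. [-((-6*(-4*(x + 2))) - 2) = -22] leading − — multiply by −1 ⇒ neg: (-6*(-4*(x + 2))) - 2 = 22.
Step 3. [(-6*(-4*(x + 2))) - 2 = 22] the outer -2 inverts by adding 2, so sub: -6*(-4*(x + 2)) = 24.
Step 4. [-6*(-4*(x + 2)) = 24] divide by the outer -6 ⇒ div: -4*(x + 2) = -4.
Step 5. [-4*(x + 2) = -4] LHS = -4·(…); ÷-4 both sides ⇒ div: x + 2 = 1.
Step 6. [x + 2 = 1] +2 is outermost — subtract 2 both sides ⇒ sub: x = -1.

Answer: x ∈ {-1}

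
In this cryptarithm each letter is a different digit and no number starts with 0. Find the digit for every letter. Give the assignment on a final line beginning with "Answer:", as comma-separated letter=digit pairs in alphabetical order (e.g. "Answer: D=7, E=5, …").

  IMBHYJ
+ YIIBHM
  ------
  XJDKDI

Step 1. [col 1: J + M ≡ I (mod 10)] no forcing yet in column 1 (carry-in 0); J=6 is free and consistent — try it ⇒ J=6.
Step 2. [col 1: J + M ≡ I (mod 10)] M=5 is one option consistent with column 1 (J + M ≡ I (mod 10), carry-in 0) — take it. So M=5.
Step 3. [col 1: J + M ≡ I (mod 10)] from column 1 (J=6, M=5, carry-in 0, digits 5,6 already taken and all letters distinct): I must equal 1 ⇒ I=1.
Step 4. [col 2: Y + H ≡ D (mod 10)] no forcing yet in column 2 (carry-in 1); H=4 is free and consistent — try it. So H=4.
Step 5. [col 2: Y + H ≡ D (mod 10)] Y=8 is one option consistent with column 2 (Y + H ≡ D (mod 10), carry-in 1) — take it, so Y=8.
Step 6. [col 2: Y + H ≡ D (mod 10)] column 2 reads Y+H+carry(1)=D with Y=8, H=4; with digits 1,4,5,6,8 already taken and all letters distinct, the only value for D is 3 ⇒ D=3.
Step 7. [col 3: H + B ≡ K (mod 10)] B=2 is one option consistent with column 3 (H + B ≡ K (mod 10), carry-in 1) — take it, so B=2.
Step 8. [col 3: H + B ≡ K (mod 10)] column 3: given H=4, B=2, carry-in 1, and digits 1,2,3,4,5,6,8 already taken and all letters distinct, H+B≡K (mod 10) forces K=7. So K=7.
Step 9. [col 6: I + Y ≡ X (mod 10)] in column 6 we have I+Y≡X with carry-in 0; given I=1, Y=8 and digits 1,2,3,4,5,6,7,8 already taken and all letters distinct, that pins X to 9. So X=9.

Answer: B=2, D=3, H=4, I=1, J=6, K=7, M=5, X=9, Y=8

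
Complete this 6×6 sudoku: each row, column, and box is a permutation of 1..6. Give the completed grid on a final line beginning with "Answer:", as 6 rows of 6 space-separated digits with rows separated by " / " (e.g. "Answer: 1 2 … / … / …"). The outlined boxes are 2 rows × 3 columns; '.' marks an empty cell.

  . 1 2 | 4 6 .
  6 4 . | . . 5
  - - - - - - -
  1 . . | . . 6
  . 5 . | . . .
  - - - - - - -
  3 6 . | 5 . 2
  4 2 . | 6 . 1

Step 1. [r3c2∈{3}] r3c2 is down to just 3. So r3c2=3.
Step 2. [r3c4∈{2}] only 2 remains possible at r3c4. So r3c4=2.
Step 3. [r4c6∈{3,4}] in col 6, 4 fits only at r4c6 ⇒ r4c6=4.
Step 4. [r2c5∈{1,2,3}] across row 2, 2 lands solely at r2c5. So r2c5=2.
Step 5. [r2c4∈{1,3}] across row 2, 1 lands solely at r2c4 ⇒ r2c4=1.
Step 6. [r4c4∈{3}] r4c4 has the single candidate 3. So r4c4=3.
Step 7. [r5c5∈{4}] r5c5 has the single candidate 4 ⇒ r5c5=4.
Step 8. [r6c5∈{3}] r6c5 has the single candidate 3, so r6c5=3.
Step 9. [r4c1∈{2}] r4c1 is down to just 2, so r4c1=2.
Step 10. [r3c3∈{4}] nothing but 4 survives at r3c3 ⇒ r3c3=4.
Step 11. [r4c5∈{1}] nothing but 1 survives at r4c5, so r4c5=1.
Step 12. [r1c1∈{5}] only 5 remains possible at r1c1, so r1c1=5.
Step 13. [r5c3∈{1}] only 1 remains possible at r5c3 ⇒ r5c3=1.
Step 14. [r1c6∈{3}] nothing but 3 survives at r1c6 ⇒ r1c6=3.
Step 15. [r3c5∈{5}] nothing but 5 survives at r3c5 ⇒ r3c5=5.
Step 16. [r6c3∈{5}] only 5 remains possible at r6c3 ⇒ r6c3=5.
Step 17. [r4c3∈{6}] nothing but 6 survives at r4c3, so r4c3=6.
Step 18. [r2c3∈{3}] r2c3's peers cover all but 3, so r2c3=3.

Answer: 5 1 2 4 6 3 / 6 4 3 1 2 5 / 1 3 4 2 5 6 / 2 5 6 3 1 4 / 3 6 1 5 4 2 / 4 2 5 6 3 1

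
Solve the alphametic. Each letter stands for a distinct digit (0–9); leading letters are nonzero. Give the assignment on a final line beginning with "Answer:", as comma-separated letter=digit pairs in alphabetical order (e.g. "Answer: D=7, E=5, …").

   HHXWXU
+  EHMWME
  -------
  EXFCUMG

Step 1. [col 1: U + E ≡ G (mod 10)] no forcing yet in column 1 (carry-in 0); E=1 is free and consistent — try it ⇒ E=1.
Step 2. [col 1: U + E ≡ G (mod 10)] no forcing yet in column 1 (carry-in 0); G=5 is free and consistent — try it ⇒ G=5.
Step 3. [col 1: U + E ≡ G (mod 10)] in column 1 we have U+E≡G with carry-in 0; given E=1, G=5 and digits 1,5 already taken and all letters distinct, that pins U to 4 ⇒ U=4.
Step 4. [col 2: X + M ≡ M (mod 10)] from column 2 (nothing yet, carry-in 0, digits 1,4,5 already taken and all letters distinct): X must equal 0. So X=0.
Step 5. [col 2: X + M ≡ M (mod 10)] no forcing yet in column 2 (carry-in 0); M=2 is free and consistent — try it. So M=2.
Step 6. [col 3: W + W ≡ U (mod 10)] in column 3 we have W+W≡U with carry-in 0; given U=4 and digits 0,1,2,4,5 already taken and all letters distinct, that pins W to 7. So W=7.
Step 7. [col 4: X + M ≡ C (mod 10)] in column 4 we have X+M≡C with carry-in 1; given X=0, M=2 and digits 0,1,2,4,5,7 already taken and all letters distinct, that pins C to 3. So C=3.
Step 8. [col 5: H + H ≡ F (mod 10)] several values work for F in column 5 (H + H ≡ F (mod 10), carry-in 0); try F=6. So F=6.
Step 9. [col 5: H + H ≡ F (mod 10)] in column 5 we have H+H≡F with carry-in 0; given F=6 and digits 0,1,2,3,4,5,6,7 already taken and all letters distinct, that pins H to 8 ⇒ H=8.

Answer: C=3, E=1, F=6, G=5, H=8, M=2, U=4, W=7, X=0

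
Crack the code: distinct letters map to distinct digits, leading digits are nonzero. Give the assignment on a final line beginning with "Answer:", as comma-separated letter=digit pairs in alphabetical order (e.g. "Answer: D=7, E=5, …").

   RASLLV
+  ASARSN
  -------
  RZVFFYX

Step 1. [col 1: V + N ≡ X (mod 10)] no forcing yet in column 1 (carry-in 0); X=7 is free and consistent — try it. So X=7.
Step 2. [R] adding two 6-digit numbers gives at most 6+1 digits, and here it does — R is that final carry and must be 1 ⇒ R=1.
Step 3. [col 1: V + N ≡ X (mod 10)] N=2 is one option consistent with column 1 (V + N ≡ X (mod 10), carry-in 0) — take it, so N=2.
Step 4. [col 1: V + N ≡ X (mod 10)] column 1 reads V+N+carry(0)=X with N=2, X=7; with digits 1,2,7 already taken and all letters distinct, the only value for V is 5. So V=5.
Step 5. [col 2: L + S ≡ Y (mod 10)] no forcing yet in column 2 (carry-in 0); L=3 is free and consistent — try it ⇒ L=3.
Step 6. [col 2: L + S ≡ Y (mod 10)] column 2 reads L+S+carry(0)=Y with L=3; with digits 1,2,3,5,7 already taken and all letters distinct, the only value for Y is 9. So Y=9.
Step 7. [col 2: L + S ≡ Y (mod 10)] from column 2 (L=3, Y=9, carry-in 0, digits 1,2,3,5,7,9 already taken and all letters distinct): S must equal 6 ⇒ S=6.
Step 8. [col 3: L + R ≡ F (mod 10)] column 3 reads L+R+carry(0)=F with L=3, R=1; with digits 1,2,3,5,6,7,9 already taken and all letters distinct, the only value for F is 4. So F=4.
Step 9. [col 4: S + A ≡ F (mod 10)] in column 4 we have S+A≡F with carry-in 0; given S=6, F=4 and digits 1,2,3,4,5,6,7,9 already taken and all letters distinct, that pins A to 8, so A=8.
Step 10. [col 6: R + A ≡ Z (mod 10)] in column 6 we have R+A≡Z with carry-in 1; given R=1, A=8 and digits 1,2,3,4,5,6,7,8,9 already taken and all letters distinct, that pins Z to 0, so Z=0.

Answer: A=8, F=4, L=3, N=2, R=1, S=6, V=5, X=7, Y=9, Z=0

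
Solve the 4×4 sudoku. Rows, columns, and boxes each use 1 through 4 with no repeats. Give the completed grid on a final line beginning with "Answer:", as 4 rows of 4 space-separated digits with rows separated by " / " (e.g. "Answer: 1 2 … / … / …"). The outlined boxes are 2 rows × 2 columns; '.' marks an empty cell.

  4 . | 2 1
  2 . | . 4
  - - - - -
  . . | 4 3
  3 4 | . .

Step 1. [r2c2∈{1,3}] row 2 places 1 nowhere but r2c2. So r2c2=1.
Step 2. [r1c2∈{3}] r1c2 is down to just 3, so r1c2=3.
Step 3. [r3c1∈{1}] r3c1 is down to just 1 ⇒ r3c1=1.
Step 4. [r4c4∈{2}] only 2 remains possible at r4c4, so r4c4=2.
Step 5. [r3c2∈{2}] r3c2's peers cover all but 2. So r3c2=2.
Step 6. [r4c3∈{1}] r4c3's peers cover all but 1, so r4c3=1.
Step 7. [r2c3∈{3}] r2c3 is down to just 3. So r2c3=3.

Answer: 4 3 2 1 / 2 1 3 4 / 1 2 4 3 / 3 4 1 2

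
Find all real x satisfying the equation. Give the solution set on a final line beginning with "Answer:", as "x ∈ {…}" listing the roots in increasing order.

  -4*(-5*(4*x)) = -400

Step 1. [-4*(-5*(4*x)) = -400] divide by the outer -4. So div: -5*(4*x) = 100.
Step 2. [-5*(4*x) = 100] leading coefficient -5: divide by -5 ⇒ div: 4*x = -20.
Step 3. [4*x = -20] divide by the outer 4 ⇒ div: x = -5.

Answer: x ∈ {-5}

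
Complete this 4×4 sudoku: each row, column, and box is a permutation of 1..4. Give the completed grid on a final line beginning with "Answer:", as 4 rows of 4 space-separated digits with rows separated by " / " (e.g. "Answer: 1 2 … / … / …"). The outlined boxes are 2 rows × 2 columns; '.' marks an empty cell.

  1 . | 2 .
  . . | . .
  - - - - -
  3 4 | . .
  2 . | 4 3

Step 1. [r3c3∈{1}] r3c3 is down to just 1, so r3c3=1.
Step 2. [r1c4∈{4}] r1c4 has the single candidate 4, so r1c4=4.
Step 3. [r1c2∈{3}] r1c2 has the single candidate 3 ⇒ r1c2=3.
Step 4. [r2c4∈{1}] r2c4 has the single candidate 1, so r2c4=1.
Step 5. [r2c3∈{3}] r2c3 is down to just 3, so r2c3=3.
Step 6. [r4c2∈{1}] nothing but 1 survives at r4c2, so r4c2=1.
Step 7. [r2c1∈{4}] nothing but 4 survives at r2c1 ⇒ r2c1=4.
Step 8. [r2c2∈{2}] nothing but 2 survives at r2c2. So r2c2=2.
Step 9. [r3c4∈{2}] only 2 remains possible at r3c4 ⇒ r3c4=2.

Answer: 1 3 2 4 / 4 2 3 1 / 3 4 1 2 / 2 1 4 3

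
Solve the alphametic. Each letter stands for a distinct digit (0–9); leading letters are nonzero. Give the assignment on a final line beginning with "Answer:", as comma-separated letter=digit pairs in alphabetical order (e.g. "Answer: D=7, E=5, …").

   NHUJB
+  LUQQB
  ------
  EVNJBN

Step 1. [col 1: B + B ≡ N (mod 10)] several values work for N in column 1 (B + B ≡ N (mod 10), carry-in 0); try N=6 ⇒ N=6.
Step 2. [col 1: B + B ≡ N (mod 10)] B=8 is one option consistent with column 1 (B + B ≡ N (mod 10), carry-in 0) — take it. So B=8.
Step 3. [col 2: J + Q ≡ B (mod 10)] no forcing yet in column 2 (carry-in 1); Q=7 is free and consistent — try it. So Q=7.
Step 4. [col 2: J + Q ≡ B (mod 10)] from column 2 (Q=7, B=8, carry-in 1, digits 6,7,8 already taken and all letters distinct): J must equal 0 ⇒ J=0.
Step 5. [E] the sum has 6 digits but both addends have 5; that extra leading digit E is the final carry, namely 1, so E=1.
Step 6. [col 3: U + Q ≡ J (mod 10)] from column 3 (Q=7, J=0, carry-in 0, digits 0,1,6,7,8 already taken and all letters distinct): U must equal 3, so U=3.
Step 7. [col 4: H + U ≡ N (mod 10)] column 4 reads H+U+carry(1)=N with U=3, N=6; with digits 0,1,3,6,7,8 already taken and all letters distinct, the only value for H is 2. So H=2.
Step 8. [col 5: N + L ≡ V (mod 10)] in column 5 we have N+L≡V with carry-in 0; given N=6 and digits 0,1,2,3,6,7,8 already taken and all letters distinct, that pins V to 5. So V=5.
Step 9. [col 5: N + L ≡ V (mod 10)] in column 5 we have N+L≡V with carry-in 0; given N=6, V=5 and digits 0,1,2,3,5,6,7,8 already taken and all letters distinct, that pins L to 9, so L=9.

Answer: B=8, E=1, H=2, J=0, L=9, N=6, Q=7, U=3, V=5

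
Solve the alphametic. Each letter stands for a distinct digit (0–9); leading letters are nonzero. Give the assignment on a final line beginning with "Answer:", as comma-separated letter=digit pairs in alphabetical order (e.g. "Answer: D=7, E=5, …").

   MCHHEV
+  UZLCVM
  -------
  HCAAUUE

Step 1. [H] H is the leading digit of a 7-digit sum of two 6-digit numbers; the final carry is exactly 1 ⇒ H=1.
Step 2. [col 1: V + M ≡ E (mod 10)] V=4 is one option consistent with column 1 (V + M ≡ E (mod 10), carry-in 0) — take it ⇒ V=4.
Step 3. [col 1: V + M ≡ E (mod 10)] column 1 (V + M ≡ E (mod 10), carry-in 0) doesn't pin M yet; pick M=8 and continue ⇒ M=8.
Step 4. [col 1: V + M ≡ E (mod 10)] column 1: given V=4, M=8, carry-in 0, and digits 1,4,8 already taken and all letters distinct, V+M≡E (mod 10) forces E=2, so E=2.
Step 5. [col 2: E + V ≡ U (mod 10)] column 2: given E=2, V=4, carry-in 1, and digits 1,2,4,8 already taken and all letters distinct, E+V≡U (mod 10) forces U=7. So U=7.
Step 6. [col 3: H + C ≡ U (mod 10)] from column 3 (H=1, U=7, carry-in 0, digits 1,2,4,7,8 already taken and all letters distinct): C must equal 6. So C=6.
Step 7. [col 4: H + L ≡ A (mod 10)] column 4: given H=1, carry-in 0, and digits 1,2,4,6,7,8 already taken and all letters distinct, H+L≡A (mod 10) forces L=9 ⇒ L=9.
Step 8. [col 4: H + L ≡ A (mod 10)] in column 4 we have H+L≡A with carry-in 0; given H=1, L=9 and digits 1,2,4,6,7,8,9 already taken and all letters distinct, that pins A to 0, so A=0.
Step 9. [col 5: C + Z ≡ A (mod 10)] column 5 reads C+Z+carry(1)=A with C=6, A=0; with digits 0,1,2,4,6,7,8,9 already taken and all letters distinct, the only value for Z is 3. So Z=3.

Answer: A=0, C=6, E=2, H=1, L=9, M=8, U=7, V=4, Z=3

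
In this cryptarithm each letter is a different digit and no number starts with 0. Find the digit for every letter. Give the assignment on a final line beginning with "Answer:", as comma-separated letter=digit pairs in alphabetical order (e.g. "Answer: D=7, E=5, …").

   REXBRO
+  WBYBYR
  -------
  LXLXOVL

Step 1. [col 1: O + R ≡ L (mod 10)] column 1 (O + R ≡ L (mod 10), carry-in 0) doesn't pin O yet; pick O=4 and continue ⇒ O=4.
Step 2. [col 1: O + R ≡ L (mod 10)] no forcing yet in column 1 (carry-in 0); R=7 is free and consistent — try it, so R=7.
Step 3. [col 1: O + R ≡ L (mod 10)] from column 1 (O=4, R=7, carry-in 0, digits 4,7 already taken and all letters distinct): L must equal 1 ⇒ L=1.
Step 4. [col 2: R + Y ≡ V (mod 10)] no forcing yet in column 2 (carry-in 1); Y=0 is free and consistent — try it, so Y=0.
Step 5. [col 2: R + Y ≡ V (mod 10)] column 2: given R=7, Y=0, carry-in 1, and digits 0,1,4,7 already taken and all letters distinct, R+Y≡V (mod 10) forces V=8, so V=8.
Step 6. [col 3: B + B ≡ O (mod 10)] column 3: given O=4, carry-in 0, and digits 0,1,4,7,8 already taken and all letters distinct, B+B≡O (mod 10) forces B=2. So B=2.
Step 7. [col 4: X + Y ≡ X (mod 10)] X=3 is one option consistent with column 4 (X + Y ≡ X (mod 10), carry-in 0) — take it. So X=3.
Step 8. [col 5: E + B ≡ L (mod 10)] in column 5 we have E+B≡L with carry-in 0; given B=2, L=1 and digits 0,1,2,3,4,7,8 already taken and all letters distinct, that pins E to 9. So E=9.
Step 9. [col 6: R + W ≡ X (mod 10)] from column 6 (R=7, X=3, carry-in 1, digits 0,1,2,3,4,7,8,9 already taken and all letters distinct): W must equal 5. So W=5.

Answer: B=2, E=9, L=1, O=4, R=7, V=8, W=5, X=3, Y=0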